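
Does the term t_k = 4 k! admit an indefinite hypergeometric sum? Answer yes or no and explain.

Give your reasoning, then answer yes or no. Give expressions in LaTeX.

No — t_k has no hypergeometric antidifference.

The ratio is k + 1.
Take A(k)=k + 1, B(k)=1, C(k)=1.
Solve (k + 1)·f(k+1) − (1)·f(k) = 1.
d = -1 from the (1,0,0) case.
Negative degree bound (-1): no f exists, t_k not Gosper-summable.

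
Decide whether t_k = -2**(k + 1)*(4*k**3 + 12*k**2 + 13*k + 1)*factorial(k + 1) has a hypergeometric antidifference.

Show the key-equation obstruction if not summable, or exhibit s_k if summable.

r(k) = 2*(4*k**4 + 32*k**3 + 97*k**2 + 128*k + 60)/(4*k**3 + 12*k**2 + 13*k + 1) after simplifying.
Gosper form: A/B · C(k+1)/C(k) with A=2*k + 4, B=1, C=k**3 + 3*k**2 + 13*k/4 + 1/4.
Solve (2*k + 4)·f(k+1) − (1)·f(k) = k**3 + 3*k**2 + 13*k/4 + 1/4.
From deg A=1, deg B=0, deg C=3: d=2.
A polynomial solution: f(k) = (k - 1)*(2*k + 1)/4.
Certificate R = B(k−1)f/C = (k - 1)*(2*k + 1)/(4*k**3 + 12*k**2 + 13*k + 1) gives s_k = -2**(k + 1)*(k - 1)*(2*k + 1)*factorial(k + 1).
s_(k+1) − s_k = -2**(k + 1)*(4*k**3 + 12*k**2 + 13*k + 1)*factorial(k + 1) = t_k.

Yes. s_k = -2**(k + 1)*(k - 1)*(2*k + 1)*factorial(k + 1).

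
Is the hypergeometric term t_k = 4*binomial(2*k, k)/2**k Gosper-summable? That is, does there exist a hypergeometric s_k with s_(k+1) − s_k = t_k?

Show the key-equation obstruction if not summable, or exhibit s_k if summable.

No; the degree bound rules out any f.

Step 1: r(k) = (2*k + 1)/(k + 1).
So A=2*k + 1 and B=k + 1, with C=1.
Need (2*k + 1)·f(k+1) − (k)·f(k) = 1.
Bound: deg f ≤ -1.
d = -1 < 0 ⇒ no nonzero polynomial f; not summable.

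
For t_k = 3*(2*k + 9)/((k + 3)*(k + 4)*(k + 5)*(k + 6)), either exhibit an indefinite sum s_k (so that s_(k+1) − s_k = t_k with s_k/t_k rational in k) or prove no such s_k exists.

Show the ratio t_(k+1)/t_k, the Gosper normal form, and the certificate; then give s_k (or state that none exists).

s_k = k*(k + 8)/(5*(k**2 + 8*k + 15))

Compute t_(k+1)/t_k: get (k + 3)*(2*k + 11)/((k + 7)*(2*k + 9)).
A = k + 3, B = k + 7, C = k + 9/2.
Need (k + 3)·f(k+1) − (k + 6)·f(k) = k + 9/2.
deg f ≤ 3 (via 1,1,1).
A polynomial solution: f(k) = k*(k + 4)*(k + 8)/30.
Then R = B(k−1)f/C = k*(k + 4)*(k + 6)*(k + 8)/(15*(2*k + 9)), so s_k = R(k)·t_k = k*(k + 8)/(5*(k**2 + 8*k + 15)).
Check: Δs_k = 3*(2*k + 9)/(k**4 + 18*k**3 + 119*k**2 + 342*k + 360). ✓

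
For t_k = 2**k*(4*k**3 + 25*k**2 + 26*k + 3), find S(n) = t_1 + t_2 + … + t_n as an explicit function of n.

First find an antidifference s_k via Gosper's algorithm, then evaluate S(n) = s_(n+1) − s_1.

S(n) = 2**(n + 1)*n*(4*n**2 + 13*n + 12)

Ratio r(k) = 2*(4*k**3 + 37*k**2 + 88*k + 58)/(4*k**3 + 25*k**2 + 26*k + 3).
Factor: A=2; B=1; C=k**3 + 25*k**2/4 + 13*k/2 + 3/4.
Key eq: (2)·f(k+1) = (1)·f(k) + (k**3 + 25*k**2/4 + 13*k/2 + 3/4).
d = 3 from the (0,0,3) case.
Solve for f: f(k) = (k - 1)*(4*k**2 + 5*k + 3)/4 (degree 3 ≤ 3).
Then R = B(k−1)f/C = (k - 1)*(4*k**2 + 5*k + 3)/(4*k**3 + 25*k**2 + 26*k + 3), so s_k = R(k)·t_k = 2**k*(4*k**3 + k**2 - 2*k - 3).
Verify: 2**k*(4*k**3 + 25*k**2 + 26*k + 3) matches t_k.
Evaluate: s_(n+1) = 2**(n + 1)*n*(4*n**2 + 13*n + 12); subtract s_(1) = 0 ⇒ S(n) = 2**(n + 1)*n*(4*n**2 + 13*n + 12).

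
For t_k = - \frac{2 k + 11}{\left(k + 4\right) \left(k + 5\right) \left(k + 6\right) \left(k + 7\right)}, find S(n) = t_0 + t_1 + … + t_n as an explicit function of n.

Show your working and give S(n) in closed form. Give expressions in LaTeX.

r(k) = (k + 4)*(2*k + 13)/((k + 8)*(2*k + 11)) after simplifying.
Normal form (A,B,C) = (k + 4, k + 8, k + 11/2).
Solve (k + 4)·f(k+1) − (k + 7)·f(k) = k + 11/2.
Degrees (1,1,1) ⇒ d ≤ 3.
Solve for f: f(k) = k*(k + 5)*(k + 10)/48 (degree 3 ≤ 3).
R(k) = B(k−1)·f(k)/C(k) = k*(k + 5)*(k + 7)*(k + 10)/(24*(2*k + 11)); s_k = R·t_k = k*(-k - 10)/(24*(k**2 + 10*k + 24)).
Verify: (-2*k - 11)/(k**4 + 22*k**3 + 179*k**2 + 638*k + 840) matches t_k.
s_(n+1) = (-n**2 - 12*n - 11)/(24*(n**2 + 12*n + 35)) and s_(0) = 0, so S(n) = (-n**2 - 12*n - 11)/(24*(n**2 + 12*n + 35)).

S(n) = \frac{- n^{2} - 12 n - 11}{24 \left(n^{2} + 12 n + 35\right)}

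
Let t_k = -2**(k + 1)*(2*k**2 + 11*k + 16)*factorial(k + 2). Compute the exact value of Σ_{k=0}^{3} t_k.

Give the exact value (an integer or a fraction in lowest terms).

Ratio r(k) = 2*(2*k**3 + 21*k**2 + 74*k + 87)/(2*k**2 + 11*k + 16).
Normal form (A,B,C) = (2*k + 6, 1, k**2 + 11*k/2 + 8).
Key eq: (2*k + 6)·f(k+1) = (1)·f(k) + (k**2 + 11*k/2 + 8).
d = 1 from the (1,0,2) case.
Solving with deg f ≤ 1: f(k) = (k + 2)/2.
Certificate R = B(k−1)f/C = (k + 2)/(2*k**2 + 11*k + 16) gives s_k = -2**(k + 1)*(k + 2)*factorial(k + 2).
s_(k+1) − s_k = -2**(k + 1)*(2*k**2 + 11*k + 16)*factorial(k + 2) = t_k.
Sum = s_(4) − s_(0); s_(4) = -138240, s_(0) = -8 ⇒ -138232.

Σ = -138232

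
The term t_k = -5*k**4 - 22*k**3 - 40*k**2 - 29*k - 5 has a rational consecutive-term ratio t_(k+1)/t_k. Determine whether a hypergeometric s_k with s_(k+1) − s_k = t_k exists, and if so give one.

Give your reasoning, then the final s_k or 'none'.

r(k) = (5*k**4 + 42*k**3 + 136*k**2 + 195*k + 101)/(5*k**4 + 22*k**3 + 40*k**2 + 29*k + 5) after simplifying.
Gosper form: A/B · C(k+1)/C(k) with A=1, B=1, C=k**4 + 22*k**3/5 + 8*k**2 + 29*k/5 + 1.
Solve (1)·f(k+1) − (1)·f(k) = k**4 + 22*k**3/5 + 8*k**2 + 29*k/5 + 1.
Bound: deg f ≤ 5.
Solve for f: f(k) = k*(k**4 + 3*k**3 + 4*k**2 - 3)/5 (degree 5 ≤ 5).
Certificate R = B(k−1)f/C = k*(k**4 + 3*k**3 + 4*k**2 - 3)/(5*k**4 + 22*k**3 + 40*k**2 + 29*k + 5) gives s_k = k*(-k**4 - 3*k**3 - 4*k**2 + 3).
Check: Δs_k = -5*k**4 - 22*k**3 - 40*k**2 - 29*k - 5. ✓

s_k = k*(-k**4 - 3*k**3 - 4*k**2 + 3)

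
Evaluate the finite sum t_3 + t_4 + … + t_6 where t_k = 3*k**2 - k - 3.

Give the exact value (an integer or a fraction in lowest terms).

r(k) = (k - 3*(k + 1)**2 + 4)/(-3*k**2 + k + 3) after simplifying.
Factor: A=1; B=1; C=k**2 - k/3 - 1.
f must satisfy (1)·f(k+1) − (1)·f(k) = k**2 - k/3 - 1.
Degrees (0,0,2) ⇒ d ≤ 3.
Match coefficients ⇒ f(k) = k*(k**2 - 2*k - 2)/3.
Get s_k = R·t_k = k*(k**2 - 2*k - 2) with R(k) = B(k−1)f(k)/C(k) = k*(k**2 - 2*k - 2)/(3*k**2 - k - 3).
s_(k+1) − s_k = 3*k**2 - k - 3 = t_k.
Σ_(k=3)^(6) t_k = s_(7) − s_(3) = 231 − (3) = 228.

Σ = 228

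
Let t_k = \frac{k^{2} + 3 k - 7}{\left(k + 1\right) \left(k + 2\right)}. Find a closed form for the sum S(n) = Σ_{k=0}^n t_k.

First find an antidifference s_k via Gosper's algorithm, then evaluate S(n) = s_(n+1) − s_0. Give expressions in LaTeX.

S(n) = \frac{n^{2} - 6 n - 7}{n + 2}

The ratio is (k + 1)*(3*k + (k + 1)**2 - 4)/((k + 3)*(k**2 + 3*k - 7)).
Gosper form: A/B · C(k+1)/C(k) with A=k + 1, B=k + 3, C=k**2 + 3*k - 7.
Set up (k + 1)·f(k+1) − (k + 2)·f(k) − (k**2 + 3*k - 7) = 0.
Degrees (1,1,2) ⇒ d ≤ 2.
Solving with deg f ≤ 2: f(k) = k*(k - 8).
So s_k = (B(k−1)f/C)·t_k = (k*(k - 8)*(k + 2)/(k**2 + 3*k - 7))·t_k = k*(k - 8)/(k + 1).
Check: Δs_k = (k**2 + 3*k - 7)/(k**2 + 3*k + 2). ✓
Σ_(k=0)^n t_k = s_(n+1) − s_(0) = ((n**2 - 6*n - 7)/(n + 2)) − (0), i.e. (n**2 - 6*n - 7)/(n + 2).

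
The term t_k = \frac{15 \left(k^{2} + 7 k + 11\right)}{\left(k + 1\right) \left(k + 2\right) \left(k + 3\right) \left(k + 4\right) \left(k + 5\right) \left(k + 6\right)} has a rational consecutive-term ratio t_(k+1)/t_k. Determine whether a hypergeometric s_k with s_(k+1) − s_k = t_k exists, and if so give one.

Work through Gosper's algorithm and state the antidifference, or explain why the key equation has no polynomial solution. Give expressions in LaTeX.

s_k = \frac{k \left(k^{2} + 9 k + 23\right)}{3 \left(k^{3} + 9 k^{2} + 23 k + 15\right)}

The ratio is (k + 1)*(7*k + (k + 1)**2 + 18)/((k + 7)*(k**2 + 7*k + 11)).
A = k + 1, B = k + 7, C = k**2 + 7*k + 11.
Set up (k + 1)·f(k+1) − (k + 6)·f(k) − (k**2 + 7*k + 11) = 0.
deg f ≤ 5 (via 1,1,2).
Solving with deg f ≤ 5: f(k) = k*(k + 2)*(k + 4)*(k**2 + 9*k + 23)/45.
R(k) = B(k−1)·f(k)/C(k) = k*(k + 2)*(k + 4)*(k + 6)*(k**2 + 9*k + 23)/(45*(k**2 + 7*k + 11)); s_k = R·t_k = k*(k**2 + 9*k + 23)/(3*(k**3 + 9*k**2 + 23*k + 15)).
Δs = 15*(k**2 + 7*k + 11)/(k**6 + 21*k**5 + 175*k**4 + 735*k**3 + 1624*k**2 + 1764*k + 720), as required.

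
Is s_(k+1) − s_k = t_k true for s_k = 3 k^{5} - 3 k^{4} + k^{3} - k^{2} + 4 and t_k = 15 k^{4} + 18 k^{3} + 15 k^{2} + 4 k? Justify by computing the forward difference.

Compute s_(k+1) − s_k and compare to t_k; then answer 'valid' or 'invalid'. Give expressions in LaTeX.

s_(k+1) = 3*(k + 1)**5 - 3*(k + 1)**4 + (k + 1)**3 - (k + 1)**2 + 4
s_(k+1) − s_k = k*(15*k**3 + 18*k**2 + 15*k + 4)
(s_(k+1) − s_k) − t_k = 0

Valid — Δs_k = t_k.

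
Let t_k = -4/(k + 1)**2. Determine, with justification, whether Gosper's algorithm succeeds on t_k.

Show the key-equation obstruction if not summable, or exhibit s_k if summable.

Step 1: r(k) = (k + 1)**2/(k + 2)**2.
A = k**2 + 2*k + 1, B = k**2 + 4*k + 4, C = 1.
f must satisfy (k**2 + 2*k + 1)·f(k+1) − (k**2 + 2*k + 1)·f(k) = 1.
deg f ≤ 0 (via 2,2,0).
Put f(k) = c0: A·f(k+1) − B(k−1)·f(k) − C = -1; need -1 = 0 — inconsistent ⇒ no f, not summable.

No. Not Gosper-summable.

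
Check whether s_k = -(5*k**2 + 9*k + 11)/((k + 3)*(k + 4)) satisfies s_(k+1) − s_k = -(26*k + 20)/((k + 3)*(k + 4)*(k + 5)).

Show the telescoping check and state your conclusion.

s_(k+1) = (-9*k - 5*(k + 1)**2 - 20)/((k + 4)*(k + 5))
s_(k+1) − s_k = 2*(-13*k - 10)/(k**3 + 12*k**2 + 47*k + 60)
(s_(k+1) − s_k) − t_k = 0

valid; difference matches t_k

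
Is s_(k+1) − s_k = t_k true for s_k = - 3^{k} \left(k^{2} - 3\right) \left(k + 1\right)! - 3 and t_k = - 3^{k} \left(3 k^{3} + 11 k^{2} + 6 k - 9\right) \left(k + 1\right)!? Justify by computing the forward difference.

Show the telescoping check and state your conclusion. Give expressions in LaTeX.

Valid: the claim telescopes to t_k.

s_(k+1) = -3**(k + 1)*((k + 1)**2 - 3)*factorial(k + 2) - 3
s_(k+1) − s_k = -3**k*(3*k**3 + 11*k**2 + 6*k - 9)*factorial(k + 1)
(s_(k+1) − s_k) − t_k = 0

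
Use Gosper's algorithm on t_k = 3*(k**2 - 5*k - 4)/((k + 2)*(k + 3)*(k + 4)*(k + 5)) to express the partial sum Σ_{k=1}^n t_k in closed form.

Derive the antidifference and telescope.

Step 1: r(k) = (k**3 - k**2 - 14*k - 16)/(k**3 + k**2 - 34*k - 24).
Take A(k)=k + 2, B(k)=k + 6, C(k)=k**2 - 5*k - 4.
Need (k + 2)·f(k+1) − (k + 5)·f(k) = k**2 - 5*k - 4.
Bound: deg f ≤ 3.
Solving with deg f ≤ 3: f(k) = -k*(k**2 + 45*k + 26)/36.
So s_k = (B(k−1)f/C)·t_k = (-k*(k + 5)*(k**2 + 45*k + 26)/(36*(k**2 - 5*k - 4)))·t_k = k*(-k**2 - 45*k - 26)/(12*(k + 2)*(k + 3)*(k + 4)).
Check: Δs_k = 3*(k**2 - 5*k - 4)/(k**4 + 14*k**3 + 71*k**2 + 154*k + 120). ✓
Σ_(k=1)^n t_k = s_(n+1) − s_(1) = ((-n**3 - 48*n**2 - 119*n - 72)/(12*(n**3 + 12*n**2 + 47*n + 60))) − (-1/10), i.e. n*(n**2 - 168*n - 313)/(60*(n**3 + 12*n**2 + 47*n + 60)).

S(n) = n*(n**2 - 168*n - 313)/(60*(n**3 + 12*n**2 + 47*n + 60))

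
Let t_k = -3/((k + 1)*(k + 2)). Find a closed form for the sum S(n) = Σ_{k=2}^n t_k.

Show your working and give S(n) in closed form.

t_(k+1)/t_k = (k + 1)/(k + 3).
Gosper form: A/B · C(k+1)/C(k) with A=k + 1, B=k + 3, C=1.
Key eq: (k + 1)·f(k+1) = (k + 2)·f(k) + (1).
From deg A=1, deg B=1, deg C=0: d=1.
Coefficient equations give f(k) = k.
R(k) = B(k−1)·f(k)/C(k) = k*(k + 2); s_k = R·t_k = -3*k/(k + 1).
s_(k+1) − s_k = -3/(k**2 + 3*k + 2) = t_k.
s_(n+1) = 3*(-n - 1)/(n + 2) and s_(2) = -2, so S(n) = (1 - n)/(n + 2).

S(n) = (1 - n)/(n + 2)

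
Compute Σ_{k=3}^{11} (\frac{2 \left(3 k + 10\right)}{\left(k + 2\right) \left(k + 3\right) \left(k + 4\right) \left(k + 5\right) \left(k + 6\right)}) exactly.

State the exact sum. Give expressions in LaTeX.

Σ = 9/1360

Ratio r(k) = (k + 2)*(3*k + 13)/((k + 7)*(3*k + 10)).
Take A(k)=k + 2, B(k)=k + 7, C(k)=k + 10/3.
f must satisfy (k + 2)·f(k+1) − (k + 6)·f(k) = k + 10/3.
deg f ≤ 4 (via 1,1,1).
Match coefficients ⇒ f(k) = k*(k + 3)*(k**2 + 11*k + 38)/120.
R(k) = B(k−1)·f(k)/C(k) = k*(k + 3)*(k + 6)*(k**2 + 11*k + 38)/(40*(3*k + 10)); s_k = R·t_k = k*(k**2 + 11*k + 38)/(20*(k**3 + 11*k**2 + 38*k + 40)).
Δs = 2*(3*k + 10)/(k**5 + 20*k**4 + 155*k**3 + 580*k**2 + 1044*k + 720), as required.
Evaluate s at k=12 and k=3: 471/9520 and 3/70; difference 9/1360.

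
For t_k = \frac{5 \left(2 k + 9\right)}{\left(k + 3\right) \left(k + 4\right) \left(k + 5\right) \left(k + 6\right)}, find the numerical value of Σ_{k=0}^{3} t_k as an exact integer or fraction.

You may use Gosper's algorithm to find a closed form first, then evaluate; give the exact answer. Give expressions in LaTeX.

Σ = 16/63

Step 1: r(k) = (k + 3)*(2*k + 11)/((k + 7)*(2*k + 9)).
Take A(k)=k + 3, B(k)=k + 7, C(k)=k + 9/2.
Set up (k + 3)·f(k+1) − (k + 6)·f(k) − (k + 9/2) = 0.
Bound: deg f ≤ 3.
Solve for f: f(k) = k*(k + 4)*(k + 8)/30 (degree 3 ≤ 3).
Get s_k = R·t_k = k*(k + 8)/(3*(k**2 + 8*k + 15)) with R(k) = B(k−1)f(k)/C(k) = k*(k + 4)*(k + 6)*(k + 8)/(15*(2*k + 9)).
Verify: 5*(2*k + 9)/(k**4 + 18*k**3 + 119*k**2 + 342*k + 360) matches t_k.
Σ_(k=0)^(3) t_k = s_(4) − s_(0) = 16/63 − (0) = 16/63.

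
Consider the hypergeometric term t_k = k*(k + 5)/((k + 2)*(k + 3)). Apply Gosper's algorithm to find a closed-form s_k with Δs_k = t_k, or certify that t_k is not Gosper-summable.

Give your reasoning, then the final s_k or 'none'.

Step 1: r(k) = (k + 1)*(k + 2)*(k + 6)/(k*(k + 4)*(k + 5)).
Normal form (A,B,C) = (k + 2, k + 4, k**2 + 5*k).
Need (k + 2)·f(k+1) − (k + 3)·f(k) = k**2 + 5*k.
Degrees (1,1,2) ⇒ d ≤ 2.
Solving with deg f ≤ 2: f(k) = k*(k - 1).
So s_k = (B(k−1)f/C)·t_k = ((k - 1)*(k + 3)/(k + 5))·t_k = k*(k - 1)/(k + 2).
Check: Δs_k = k*(k + 5)/(k**2 + 5*k + 6). ✓

s_k = k*(k - 1)/(k + 2)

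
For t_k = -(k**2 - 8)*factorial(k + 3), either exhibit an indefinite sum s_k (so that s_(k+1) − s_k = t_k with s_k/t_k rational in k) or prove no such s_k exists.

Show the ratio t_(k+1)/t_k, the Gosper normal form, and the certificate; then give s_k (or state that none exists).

s_k = -(k - 4)*factorial(k + 3)

Compute t_(k+1)/t_k: get (k + 4)*((k + 1)**2 - 8)/(k**2 - 8).
A = k + 4, B = 1, C = k**2 - 8.
Need (k + 4)·f(k+1) − (1)·f(k) = k**2 - 8.
deg f ≤ 1 (via 1,0,2).
Solve for f: f(k) = k - 4 (degree 1 ≤ 1).
Certificate R = B(k−1)f/C = (k - 4)/(k**2 - 8) gives s_k = -(k - 4)*factorial(k + 3).
Check: Δs_k = -(k**2 - 8)*factorial(k + 3). ✓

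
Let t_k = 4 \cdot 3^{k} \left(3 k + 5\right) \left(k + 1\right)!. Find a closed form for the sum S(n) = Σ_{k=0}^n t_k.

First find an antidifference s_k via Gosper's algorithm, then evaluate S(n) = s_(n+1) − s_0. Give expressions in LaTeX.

Compute t_(k+1)/t_k: get 3*(k + 2)*(3*k + 8)/(3*k + 5).
So A=3*k + 6 and B=1, with C=k + 5/3.
Solve (3*k + 6)·f(k+1) − (1)·f(k) = k + 5/3.
From deg A=1, deg B=0, deg C=1: d=0.
Solve for f: f(k) = 1/3 (degree 0 ≤ 0).
R(k) = B(k−1)·f(k)/C(k) = 1/(3*k + 5); s_k = R·t_k = 4*3**k*factorial(k + 1).
Δs = 4*3**k*(3*k + 5)*factorial(k + 1), as required.
Evaluate: s_(n+1) = 12*3**n*factorial(n + 2); subtract s_(0) = 4 ⇒ S(n) = 12*3**n*factorial(n + 2) - 4.

S(n) = 12 \cdot 3^{n} \left(n + 2\right)! - 4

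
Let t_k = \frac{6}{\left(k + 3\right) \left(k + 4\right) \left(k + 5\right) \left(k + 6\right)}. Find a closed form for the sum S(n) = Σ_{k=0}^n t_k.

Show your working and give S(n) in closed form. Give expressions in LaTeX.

S(n) = \frac{n^{3} + 15 n^{2} + 74 n + 60}{30 \left(n^{3} + 15 n^{2} + 74 n + 120\right)}

Ratio r(k) = (k + 3)/(k + 7).
Take A(k)=k + 3, B(k)=k + 7, C(k)=1.
Need (k + 3)·f(k+1) − (k + 6)·f(k) = 1.
deg f ≤ 3 (via 1,1,0).
Solve for f: f(k) = k*(k**2 + 12*k + 47)/180 (degree 3 ≤ 3).
Get s_k = R·t_k = k*(k**2 + 12*k + 47)/(30*(k + 3)*(k + 4)*(k + 5)) with R(k) = B(k−1)f(k)/C(k) = k*(k + 6)*(k**2 + 12*k + 47)/180.
s_(k+1) − s_k = 6/(k**4 + 18*k**3 + 119*k**2 + 342*k + 360) = t_k.
Σ_(k=0)^n t_k = s_(n+1) − s_(0) = ((n**3 + 15*n**2 + 74*n + 60)/(30*(n**3 + 15*n**2 + 74*n + 120))) − (0), i.e. (n**3 + 15*n**2 + 74*n + 60)/(30*(n**3 + 15*n**2 + 74*n + 120)).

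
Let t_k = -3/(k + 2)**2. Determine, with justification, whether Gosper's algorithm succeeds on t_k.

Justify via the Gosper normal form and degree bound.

Ratio r(k) = (k + 2)**2/(k + 3)**2.
Factor: A=k**2 + 4*k + 4; B=k**2 + 6*k + 9; C=1.
Need (k**2 + 4*k + 4)·f(k+1) − (k**2 + 4*k + 4)·f(k) = 1.
From deg A=2, deg B=2, deg C=0: d=0.
Write f(k) = c0. Then LHS − RHS = -1, requiring -1 = 0: contradictory. No certificate.

No — the linear system for f has no solution.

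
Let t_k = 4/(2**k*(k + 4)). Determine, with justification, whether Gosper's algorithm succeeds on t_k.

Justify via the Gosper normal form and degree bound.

The ratio is (k + 4)/(2*(k + 5)).
Gosper form: A/B · C(k+1)/C(k) with A=k/2 + 2, B=k + 5, C=1.
Set up (k/2 + 2)·f(k+1) − (k + 4)·f(k) − (1) = 0.
d = -1 from the (1,1,0) case.
deg f ≤ -1 is impossible — no certificate.

No — key equation has no polynomial f.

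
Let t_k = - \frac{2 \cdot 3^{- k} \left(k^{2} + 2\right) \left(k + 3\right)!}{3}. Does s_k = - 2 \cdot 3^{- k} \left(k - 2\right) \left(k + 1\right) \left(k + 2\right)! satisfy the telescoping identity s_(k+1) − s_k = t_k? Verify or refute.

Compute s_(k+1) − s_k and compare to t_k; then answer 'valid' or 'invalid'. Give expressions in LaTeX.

s_(k+1) = -2*(k - 1)*(k + 2)*factorial(k + 3)/(3*3**k)
s_(k+1) − s_k = -2*k*(k**2 + k + 4)*factorial(k + 2)/(3*3**k)
(s_(k+1) − s_k) − t_k = 4*(k**2 - k + 3)*factorial(k + 2)/(3*3**k)

Invalid: residual \frac{4 \cdot 3^{- k} \left(k^{2} - k + 3\right) \left(k + 2\right)!}{3} ≠ 0.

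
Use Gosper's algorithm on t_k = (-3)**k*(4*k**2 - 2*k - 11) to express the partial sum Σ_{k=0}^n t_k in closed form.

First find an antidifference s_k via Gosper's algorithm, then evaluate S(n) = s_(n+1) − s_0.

S(n) = 3*(-3)**n*n**2 - 9*(-3)**n - 2

Step 1: r(k) = 3*(-4*k**2 - 6*k + 9)/(4*k**2 - 2*k - 11).
Take A(k)=-3, B(k)=1, C(k)=k**2 - k/2 - 11/4.
Set up (-3)·f(k+1) − (1)·f(k) − (k**2 - k/2 - 11/4) = 0.
Bound: deg f ≤ 2.
Solving with deg f ≤ 2: f(k) = -(k**2 - 2*k - 2)/4.
Certificate R = B(k−1)f/C = -(k**2 - 2*k - 2)/(4*k**2 - 2*k - 11) gives s_k = (-3)**k*(-k**2 + 2*k + 2).
s_(k+1) − s_k = (-3)**k*(4*k**2 - 2*k - 11) = t_k.
Evaluate: s_(n+1) = (-3)**(n + 1)*(3 - n**2); subtract s_(0) = 2 ⇒ S(n) = 3*(-3)**n*n**2 - 9*(-3)**n - 2.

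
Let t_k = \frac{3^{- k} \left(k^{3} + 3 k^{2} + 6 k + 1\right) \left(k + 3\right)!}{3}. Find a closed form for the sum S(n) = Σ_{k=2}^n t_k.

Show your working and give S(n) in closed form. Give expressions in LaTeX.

S(n) = 3^{- n - 1} \left(- 40 \cdot 3^{n} + n^{6} n! + 12 n^{5} n! + 53 n^{4} n! + 100 n^{3} n! + 54 n^{2} n! - 52 n n! - 48 n!\right)

Ratio r(k) = (k**4 + 10*k**3 + 39*k**2 + 71*k + 44)/(3*(k**3 + 3*k**2 + 6*k + 1)).
Gosper form: A/B · C(k+1)/C(k) with A=k/3 + 4/3, B=1, C=k**3 + 3*k**2 + 6*k + 1.
Need (k/3 + 4/3)·f(k+1) − (1)·f(k) = k**3 + 3*k**2 + 6*k + 1.
deg f ≤ 2 (via 1,0,3).
Solving with deg f ≤ 2: f(k) = 3*(k**2 - 3).
Then R = B(k−1)f/C = 3*(k**2 - 3)/(k**3 + 3*k**2 + 6*k + 1), so s_k = R(k)·t_k = (k**2 - 3)*factorial(k + 3)/3**k.
Verify: (k**3 + 3*k**2 + 6*k + 1)*factorial(k + 3)/(3*3**k) matches t_k.
Telescope: S(n) = s_(n+1) − s_(2) = 3**(-n - 1)*(n**2 + 2*n - 2)*factorial(n + 4) − (40/3) = 3**(-n - 1)*(-40*3**n + n**6*factorial(n) + 12*n**5*factorial(n) + 53*n**4*factorial(n) + 100*n**3*factorial(n) + 54*n**2*factorial(n) - 52*n*factorial(n) - 48*factorial(n)).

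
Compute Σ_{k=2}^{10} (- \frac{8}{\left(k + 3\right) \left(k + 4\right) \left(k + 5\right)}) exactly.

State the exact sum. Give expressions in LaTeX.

Σ = -4/35

Ratio r(k) = (k + 3)/(k + 6).
So A=k + 3 and B=k + 6, with C=1.
Solve (k + 3)·f(k+1) − (k + 5)·f(k) = 1.
Degrees (1,1,0) ⇒ d ≤ 2.
Match coefficients ⇒ f(k) = k*(k + 7)/24.
Get s_k = R·t_k = k*(-k - 7)/(3*(k + 3)*(k + 4)) with R(k) = B(k−1)f(k)/C(k) = k*(k + 5)*(k + 7)/24.
Verify: -8/(k**3 + 12*k**2 + 47*k + 60) matches t_k.
Σ_(k=2)^(10) t_k = s_(11) − s_(2) = -11/35 − (-1/5) = -4/35.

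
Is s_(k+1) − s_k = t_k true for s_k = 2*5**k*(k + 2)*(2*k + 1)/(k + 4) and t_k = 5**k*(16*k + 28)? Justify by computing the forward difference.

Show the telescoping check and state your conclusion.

s_(k+1) = 10*5**k*(k + 3)*(2*k + 3)/(k + 5)
s_(k+1) − s_k = 5**k*(16*k**3 + 140*k**2 + 396*k + 340)/(k**2 + 9*k + 20)
(s_(k+1) − s_k) − t_k = 5**k*(-32*k**2 - 176*k - 220)/(k**2 + 9*k + 20)

Invalid: residual 5**k*(-32*k**2 - 176*k - 220)/(k**2 + 9*k + 20) ≠ 0.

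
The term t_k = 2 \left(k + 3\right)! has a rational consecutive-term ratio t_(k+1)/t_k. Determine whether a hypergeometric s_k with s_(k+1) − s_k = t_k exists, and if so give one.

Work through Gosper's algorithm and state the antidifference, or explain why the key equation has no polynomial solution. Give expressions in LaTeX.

t_(k+1)/t_k = k + 4.
A = k + 4, B = 1, C = 1.
f must satisfy (k + 4)·f(k+1) − (1)·f(k) = 1.
deg f ≤ -1 (via 1,0,0).
Negative degree bound (-1): no f exists, t_k not Gosper-summable.

not Gosper-summable; s_k does not exist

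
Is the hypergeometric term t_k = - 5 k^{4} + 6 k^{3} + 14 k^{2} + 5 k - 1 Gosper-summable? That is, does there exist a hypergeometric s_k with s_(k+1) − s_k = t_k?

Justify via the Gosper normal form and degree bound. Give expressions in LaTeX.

r(k) = (5*k**4 + 14*k**3 - 2*k**2 - 31*k - 19)/(5*k**4 - 6*k**3 - 14*k**2 - 5*k + 1) after simplifying.
Gosper form: A/B · C(k+1)/C(k) with A=1, B=1, C=k**4 - 6*k**3/5 - 14*k**2/5 - k + 1/5.
Need (1)·f(k+1) − (1)·f(k) = k**4 - 6*k**3/5 - 14*k**2/5 - k + 1/5.
From deg A=0, deg B=0, deg C=4: d=5.
A polynomial solution: f(k) = k*(k**4 - 4*k**3 + 3*k + 1)/5.
Get s_k = R·t_k = k*(-k**4 + 4*k**3 - 3*k - 1) with R(k) = B(k−1)f(k)/C(k) = k*(k**4 - 4*k**3 + 3*k + 1)/(5*k**4 - 6*k**3 - 14*k**2 - 5*k + 1).
s_(k+1) − s_k = -5*k**4 + 6*k**3 + 14*k**2 + 5*k - 1 = t_k.

Yes. s_k = k \left(- k^{4} + 4 k^{3} - 3 k - 1\right).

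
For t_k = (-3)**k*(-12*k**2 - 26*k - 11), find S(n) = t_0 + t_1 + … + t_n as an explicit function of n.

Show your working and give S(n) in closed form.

t_(k+1)/t_k = 3*(-12*k**2 - 50*k - 49)/(12*k**2 + 26*k + 11).
Normal form (A,B,C) = (-3, 1, k**2 + 13*k/6 + 11/12).
Key eq: (-3)·f(k+1) = (1)·f(k) + (k**2 + 13*k/6 + 11/12).
From deg A=0, deg B=0, deg C=2: d=2.
A polynomial solution: f(k) = -(k + 1)*(3*k - 1)/12.
So s_k = (B(k−1)f/C)·t_k = (-(k + 1)*(3*k - 1)/(12*k**2 + 26*k + 11))·t_k = (-3)**k*(3*k**2 + 2*k - 1).
s_(k+1) − s_k = (-3)**k*(-12*k**2 - 26*k - 11) = t_k.
Evaluate: s_(n+1) = (-3)**(n + 1)*(3*n**2 + 8*n + 4); subtract s_(0) = -1 ⇒ S(n) = -9*(-3)**n*n**2 - 24*(-3)**n*n - 12*(-3)**n + 1.

S(n) = -9*(-3)**n*n**2 - 24*(-3)**n*n - 12*(-3)**n + 1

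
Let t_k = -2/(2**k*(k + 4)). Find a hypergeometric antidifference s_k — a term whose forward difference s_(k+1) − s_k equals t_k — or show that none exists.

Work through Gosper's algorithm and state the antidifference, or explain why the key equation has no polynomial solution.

Step 1: r(k) = (k + 4)/(2*(k + 5)).
A = k/2 + 2, B = k + 5, C = 1.
Need (k/2 + 2)·f(k+1) − (k + 4)·f(k) = 1.
Degrees (1,1,0) ⇒ d ≤ -1.
Negative degree bound (-1): no f exists, t_k not Gosper-summable.

no hypergeometric antidifference exists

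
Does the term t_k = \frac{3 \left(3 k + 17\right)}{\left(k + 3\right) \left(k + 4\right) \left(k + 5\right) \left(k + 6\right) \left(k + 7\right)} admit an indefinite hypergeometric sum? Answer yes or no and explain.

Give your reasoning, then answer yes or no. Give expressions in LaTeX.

Step 1: r(k) = (k + 3)*(3*k + 20)/((k + 8)*(3*k + 17)).
Gosper form: A/B · C(k+1)/C(k) with A=k + 3, B=k + 8, C=k + 17/3.
f must satisfy (k + 3)·f(k+1) − (k + 7)·f(k) = k + 17/3.
From deg A=1, deg B=1, deg C=1: d=4.
Solve for f: f(k) = k*(k + 5)*(k**2 + 13*k + 54)/216 (degree 4 ≤ 4).
R(k) = B(k−1)·f(k)/C(k) = k*(k + 5)*(k + 7)*(k**2 + 13*k + 54)/(72*(3*k + 17)); s_k = R·t_k = k*(k**2 + 13*k + 54)/(24*(k**3 + 13*k**2 + 54*k + 72)).
Verify: 3*(3*k + 17)/(k**5 + 25*k**4 + 245*k**3 + 1175*k**2 + 2754*k + 2520) matches t_k.

Yes. s_k = \frac{k \left(k^{2} + 13 k + 54\right)}{24 \left(k^{3} + 13 k^{2} + 54 k + 72\right)}.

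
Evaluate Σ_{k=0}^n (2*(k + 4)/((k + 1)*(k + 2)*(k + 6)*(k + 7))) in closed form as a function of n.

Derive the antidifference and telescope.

S(n) = (n**2 + 9*n + 8)/(6*(n**2 + 9*n + 14))

t_(k+1)/t_k = (k + 1)*(k + 5)*(k + 6)/((k + 3)*(k + 4)*(k + 8)).
Gosper form: A/B · C(k+1)/C(k) with A=k + 1, B=k + 8, C=k**4 + 16*k**3 + 95*k**2 + 248*k + 240.
f must satisfy (k + 1)·f(k+1) − (k + 7)·f(k) = k**4 + 16*k**3 + 95*k**2 + 248*k + 240.
Degrees (1,1,4) ⇒ d ≤ 6.
Match coefficients ⇒ f(k) = k*(k + 2)*(k + 3)*(k + 4)*(k + 5)*(k + 7)/12.
So s_k = (B(k−1)f/C)·t_k = (k*(k + 2)*(k + 7)**2/(12*(k + 4)))·t_k = k*(k + 7)/(6*(k**2 + 7*k + 6)).
Verify: 2*(k + 4)/(k**4 + 16*k**3 + 83*k**2 + 152*k + 84) matches t_k.
Evaluate: s_(n+1) = (n**2 + 9*n + 8)/(6*(n**2 + 9*n + 14)); subtract s_(0) = 0 ⇒ S(n) = (n**2 + 9*n + 8)/(6*(n**2 + 9*n + 14)).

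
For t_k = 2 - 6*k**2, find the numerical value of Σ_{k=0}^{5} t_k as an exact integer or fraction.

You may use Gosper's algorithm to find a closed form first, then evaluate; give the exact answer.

Σ = -318

r(k) = (3*(k + 1)**2 - 1)/(3*k**2 - 1) after simplifying.
Take A(k)=1, B(k)=1, C(k)=k**2 - 1/3.
Key eq: (1)·f(k+1) = (1)·f(k) + (k**2 - 1/3).
From deg A=0, deg B=0, deg C=2: d=3.
Solve for f: f(k) = k*(2*k**2 - 3*k - 1)/6 (degree 3 ≤ 3).
So s_k = (B(k−1)f/C)·t_k = (k*(2*k**2 - 3*k - 1)/(2*(3*k**2 - 1)))·t_k = k*(-2*k**2 + 3*k + 1).
Verify: 2 - 6*k**2 matches t_k.
Σ_(k=0)^(5) t_k = s_(6) − s_(0) = -318 − (0) = -318.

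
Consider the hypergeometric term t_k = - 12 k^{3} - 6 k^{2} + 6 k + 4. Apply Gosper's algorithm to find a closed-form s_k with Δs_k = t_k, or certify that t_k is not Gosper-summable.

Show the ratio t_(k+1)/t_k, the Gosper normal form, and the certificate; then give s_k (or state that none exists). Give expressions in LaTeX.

s_k = k^{2} \left(- 3 k^{2} + 4 k + 3\right)

Step 1: r(k) = (6*k**3 + 21*k**2 + 21*k + 4)/(6*k**3 + 3*k**2 - 3*k - 2).
Gosper form: A/B · C(k+1)/C(k) with A=1, B=1, C=k**3 + k**2/2 - k/2 - 1/3.
Set up (1)·f(k+1) − (1)·f(k) − (k**3 + k**2/2 - k/2 - 1/3) = 0.
Bound: deg f ≤ 4.
Coefficient equations give f(k) = k**2*(3*k**2 - 4*k - 3)/12.
Certificate R = B(k−1)f/C = k**2*(3*k**2 - 4*k - 3)/(2*(6*k**3 + 3*k**2 - 3*k - 2)) gives s_k = k**2*(-3*k**2 + 4*k + 3).
Check: Δs_k = -12*k**3 - 6*k**2 + 6*k + 4. ✓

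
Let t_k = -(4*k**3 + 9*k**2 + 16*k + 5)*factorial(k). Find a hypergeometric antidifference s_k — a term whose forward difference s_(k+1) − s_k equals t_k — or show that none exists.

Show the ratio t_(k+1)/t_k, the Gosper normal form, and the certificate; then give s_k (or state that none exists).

s_k = -(4*k**2 + k + 3)*factorial(k)

r(k) = (4*k**4 + 25*k**3 + 67*k**2 + 80*k + 34)/(4*k**3 + 9*k**2 + 16*k + 5) after simplifying.
Normal form (A,B,C) = (k + 1, 1, k**3 + 9*k**2/4 + 4*k + 5/4).
Set up (k + 1)·f(k+1) − (1)·f(k) − (k**3 + 9*k**2/4 + 4*k + 5/4) = 0.
deg f ≤ 2 (via 1,0,3).
Solving with deg f ≤ 2: f(k) = (4*k**2 + k + 3)/4.
So s_k = (B(k−1)f/C)·t_k = ((4*k**2 + k + 3)/(4*k**3 + 9*k**2 + 16*k + 5))·t_k = -(4*k**2 + k + 3)*factorial(k).
Δs = -(4*k**3 + 9*k**2 + 16*k + 5)*factorial(k), as required.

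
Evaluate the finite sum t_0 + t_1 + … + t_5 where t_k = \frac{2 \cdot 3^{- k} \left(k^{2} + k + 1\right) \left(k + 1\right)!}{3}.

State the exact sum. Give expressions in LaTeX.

Σ = 7678/81

t_(k+1)/t_k = (k + 2)*(k + (k + 1)**2 + 2)/(3*(k**2 + k + 1)).
So A=k/3 + 2/3 and B=1, with C=k**2 + k + 1.
Solve (k/3 + 2/3)·f(k+1) − (1)·f(k) = k**2 + k + 1.
d = 1 from the (1,0,2) case.
Solving with deg f ≤ 1: f(k) = 3*(k + 1).
So s_k = (B(k−1)f/C)·t_k = (3*(k + 1)/(k**2 + k + 1))·t_k = 2*(k + 1)*factorial(k + 1)/3**k.
Check: Δs_k = 2*(k**2 + k + 1)*factorial(k + 1)/(3*3**k). ✓
Σ_(k=0)^(5) t_k = s_(6) − s_(0) = 7840/81 − (2) = 7678/81.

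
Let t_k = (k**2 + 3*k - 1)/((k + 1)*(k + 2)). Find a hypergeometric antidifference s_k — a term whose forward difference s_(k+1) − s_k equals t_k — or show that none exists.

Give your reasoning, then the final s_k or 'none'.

s_k = k*(k - 2)/(k + 1)

Ratio r(k) = (k + 1)*(3*k + (k + 1)**2 + 2)/((k + 3)*(k**2 + 3*k - 1)).
Take A(k)=k + 1, B(k)=k + 3, C(k)=k**2 + 3*k - 1.
f must satisfy (k + 1)·f(k+1) − (k + 2)·f(k) = k**2 + 3*k - 1.
From deg A=1, deg B=1, deg C=2: d=2.
A polynomial solution: f(k) = k*(k - 2).
R(k) = B(k−1)·f(k)/C(k) = k*(k - 2)*(k + 2)/(k**2 + 3*k - 1); s_k = R·t_k = k*(k - 2)/(k + 1).
Δs = (k**2 + 3*k - 1)/(k**2 + 3*k + 2), as required.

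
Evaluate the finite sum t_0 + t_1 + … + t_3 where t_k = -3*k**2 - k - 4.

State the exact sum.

r(k) = (k + 3*(k + 1)**2 + 5)/(3*k**2 + k + 4) after simplifying.
Take A(k)=1, B(k)=1, C(k)=k**2 + k/3 + 4/3.
Need (1)·f(k+1) − (1)·f(k) = k**2 + k/3 + 4/3.
deg f ≤ 3 (via 0,0,2).
Coefficient equations give f(k) = k*(k**2 - k + 4)/3.
Then R = B(k−1)f/C = k*(k**2 - k + 4)/(3*k**2 + k + 4), so s_k = R(k)·t_k = k*(-k**2 + k - 4).
s_(k+1) − s_k = -3*k**2 - k - 4 = t_k.
Telescoping: Σ = s_(4) − s_(0) = -64 − (0) = -64.

Σ = -64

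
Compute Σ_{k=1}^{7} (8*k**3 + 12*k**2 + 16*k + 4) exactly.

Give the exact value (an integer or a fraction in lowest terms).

Ratio r(k) = (2*k**3 + 9*k**2 + 16*k + 10)/(2*k**3 + 3*k**2 + 4*k + 1).
Factor: A=1; B=1; C=k**3 + 3*k**2/2 + 2*k + 1/2.
f must satisfy (1)·f(k+1) − (1)·f(k) = k**3 + 3*k**2/2 + 2*k + 1/2.
d = 4 from the (0,0,3) case.
A polynomial solution: f(k) = k*(k**3 + 2*k - 1)/4.
R(k) = B(k−1)·f(k)/C(k) = k*(k**3 + 2*k - 1)/(2*(2*k**3 + 3*k**2 + 4*k + 1)); s_k = R·t_k = 2*k*(k**3 + 2*k - 1).
Verify: 8*k**3 + 12*k**2 + 16*k + 4 matches t_k.
Sum = s_(8) − s_(1); s_(8) = 8432, s_(1) = 4 ⇒ 8428.

Σ = 8428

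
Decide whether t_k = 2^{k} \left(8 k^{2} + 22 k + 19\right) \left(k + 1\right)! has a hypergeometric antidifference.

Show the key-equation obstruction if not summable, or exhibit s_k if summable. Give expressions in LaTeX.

Yes. s_k = 2^{k} \left(4 k + 1\right) \left(k + 1\right)!.

r(k) = 2*(8*k**3 + 54*k**2 + 125*k + 98)/(8*k**2 + 22*k + 19) after simplifying.
Factor: A=2*k + 4; B=1; C=k**2 + 11*k/4 + 19/8.
Key eq: (2*k + 4)·f(k+1) = (1)·f(k) + (k**2 + 11*k/4 + 19/8).
Bound: deg f ≤ 1.
Coefficient equations give f(k) = (4*k + 1)/8.
Then R = B(k−1)f/C = (4*k + 1)/(8*k**2 + 22*k + 19), so s_k = R(k)·t_k = 2**k*(4*k + 1)*factorial(k + 1).
Check: Δs_k = 2**k*(8*k**2 + 22*k + 19)*factorial(k + 1). ✓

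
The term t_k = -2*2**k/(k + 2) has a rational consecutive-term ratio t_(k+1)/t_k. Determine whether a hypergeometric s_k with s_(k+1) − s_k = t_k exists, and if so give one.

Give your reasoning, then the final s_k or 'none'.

The ratio is 2*(k + 2)/(k + 3).
Factor: A=2*k + 4; B=k + 3; C=1.
Key eq: (2*k + 4)·f(k+1) = (k + 2)·f(k) + (1).
From deg A=1, deg B=1, deg C=0: d=-1.
deg f ≤ -1 is impossible — no certificate.

no hypergeometric antidifference exists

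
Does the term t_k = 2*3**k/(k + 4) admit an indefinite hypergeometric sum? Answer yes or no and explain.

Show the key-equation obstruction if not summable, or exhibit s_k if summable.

Compute t_(k+1)/t_k: get 3*(k + 4)/(k + 5).
So A=3*k + 12 and B=k + 5, with C=1.
Set up (3*k + 12)·f(k+1) − (k + 4)·f(k) − (1) = 0.
deg f ≤ -1 (via 1,1,0).
d = -1 < 0 ⇒ no nonzero polynomial f; not summable.

No. Not Gosper-summable.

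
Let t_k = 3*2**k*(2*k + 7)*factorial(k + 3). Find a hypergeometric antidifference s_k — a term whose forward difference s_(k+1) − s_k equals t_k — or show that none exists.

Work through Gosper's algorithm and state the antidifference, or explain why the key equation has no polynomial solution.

t_(k+1)/t_k = 2*(k + 4)*(2*k + 9)/(2*k + 7).
Take A(k)=2*k + 8, B(k)=1, C(k)=k + 7/2.
f must satisfy (2*k + 8)·f(k+1) − (1)·f(k) = k + 7/2.
deg f ≤ 0 (via 1,0,1).
Match coefficients ⇒ f(k) = 1/2.
Get s_k = R·t_k = 3*2**k*factorial(k + 3) with R(k) = B(k−1)f(k)/C(k) = 1/(2*k + 7).
Δs = 3*2**k*(2*k + 7)*factorial(k + 3), as required.

s_k = 3*2**k*factorial(k + 3)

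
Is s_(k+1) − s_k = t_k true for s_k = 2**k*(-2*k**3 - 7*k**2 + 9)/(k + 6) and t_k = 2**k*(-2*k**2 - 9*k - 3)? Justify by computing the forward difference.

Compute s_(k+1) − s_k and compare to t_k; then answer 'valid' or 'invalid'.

s_(k+1) = 2**(k + 1)*k*(-2*k**2 - 13*k - 20)/(k + 7)
s_(k+1) − s_k = 2**k*(-2*k**4 - 29*k**3 - 147*k**2 - 249*k - 63)/(k**2 + 13*k + 42)
(s_(k+1) − s_k) − t_k = 2**k*(6*k**3 + 57*k**2 + 168*k + 63)/(k**2 + 13*k + 42)

Invalid: residual 2**k*(6*k**3 + 57*k**2 + 168*k + 63)/(k**2 + 13*k + 42) ≠ 0.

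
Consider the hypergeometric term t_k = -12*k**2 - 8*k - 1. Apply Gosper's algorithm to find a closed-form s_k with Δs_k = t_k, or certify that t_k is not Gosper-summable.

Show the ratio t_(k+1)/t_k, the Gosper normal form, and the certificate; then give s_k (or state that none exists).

Compute t_(k+1)/t_k: get (12*k**2 + 32*k + 21)/(12*k**2 + 8*k + 1).
So A=1 and B=1, with C=k**2 + 2*k/3 + 1/12.
Key eq: (1)·f(k+1) = (1)·f(k) + (k**2 + 2*k/3 + 1/12).
From deg A=0, deg B=0, deg C=2: d=3.
Coefficient equations give f(k) = k*(4*k**2 - 2*k - 1)/12.
Certificate R = B(k−1)f/C = k*(4*k**2 - 2*k - 1)/((2*k + 1)*(6*k + 1)) gives s_k = k*(-4*k**2 + 2*k + 1).
Check: Δs_k = -12*k**2 - 8*k - 1. ✓

s_k = k*(-4*k**2 + 2*k + 1)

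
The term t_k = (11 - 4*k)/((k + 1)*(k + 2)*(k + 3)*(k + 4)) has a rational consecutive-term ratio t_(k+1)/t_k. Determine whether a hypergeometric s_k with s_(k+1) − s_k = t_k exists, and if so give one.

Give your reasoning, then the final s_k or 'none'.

s_k = k*(k**2 + 6*k + 15)/(2*(k + 1)*(k + 2)*(k + 3))

The ratio is (k + 1)*(4*k - 7)/((k + 5)*(4*k - 11)).
Factor: A=k + 1; B=k + 5; C=k - 11/4.
f must satisfy (k + 1)·f(k+1) − (k + 4)·f(k) = k - 11/4.
From deg A=1, deg B=1, deg C=1: d=3.
Coefficient equations give f(k) = -k*(k**2 + 6*k + 15)/8.
So s_k = (B(k−1)f/C)·t_k = (-k*(k + 4)*(k**2 + 6*k + 15)/(2*(4*k - 11)))·t_k = k*(k**2 + 6*k + 15)/(2*(k + 1)*(k + 2)*(k + 3)).
Check: Δs_k = (11 - 4*k)/(k**4 + 10*k**3 + 35*k**2 + 50*k + 24). ✓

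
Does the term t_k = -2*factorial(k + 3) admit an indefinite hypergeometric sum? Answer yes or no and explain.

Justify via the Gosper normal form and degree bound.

t_(k+1)/t_k = k + 4.
A = k + 4, B = 1, C = 1.
f must satisfy (k + 4)·f(k+1) − (1)·f(k) = 1.
From deg A=1, deg B=0, deg C=0: d=-1.
deg f ≤ -1 is impossible — no certificate.

No — key equation has no polynomial f.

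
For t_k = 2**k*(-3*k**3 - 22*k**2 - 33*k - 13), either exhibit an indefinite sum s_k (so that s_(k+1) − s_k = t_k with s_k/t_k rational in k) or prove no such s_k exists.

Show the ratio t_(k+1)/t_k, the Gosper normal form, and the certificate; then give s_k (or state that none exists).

Ratio r(k) = 2*(3*k**3 + 31*k**2 + 86*k + 71)/(3*k**3 + 22*k**2 + 33*k + 13).
Factor: A=2; B=1; C=k**3 + 22*k**2/3 + 11*k + 13/3.
Key eq: (2)·f(k+1) = (1)·f(k) + (k**3 + 22*k**2/3 + 11*k + 13/3).
From deg A=0, deg B=0, deg C=3: d=3.
Match coefficients ⇒ f(k) = (3*k**3 + 4*k**2 - k + 1)/3.
R(k) = B(k−1)·f(k)/C(k) = (3*k**3 + 4*k**2 - k + 1)/(3*k**3 + 22*k**2 + 33*k + 13); s_k = R·t_k = 2**k*(-3*k**3 - 4*k**2 + k - 1).
Δs = 2**k*(-3*k**3 - 22*k**2 - 33*k - 13), as required.

s_k = 2**k*(-3*k**3 - 4*k**2 + k - 1)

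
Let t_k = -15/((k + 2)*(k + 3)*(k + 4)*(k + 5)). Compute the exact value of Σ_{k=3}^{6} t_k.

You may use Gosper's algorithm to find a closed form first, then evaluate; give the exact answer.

Compute t_(k+1)/t_k: get (k + 2)/(k + 6).
Gosper form: A/B · C(k+1)/C(k) with A=k + 2, B=k + 6, C=1.
Need (k + 2)·f(k+1) − (k + 5)·f(k) = 1.
deg f ≤ 3 (via 1,1,0).
Solving with deg f ≤ 3: f(k) = k*(k**2 + 9*k + 26)/72.
So s_k = (B(k−1)f/C)·t_k = (k*(k + 5)*(k**2 + 9*k + 26)/72)·t_k = 5*k*(-k**2 - 9*k - 26)/(24*(k + 2)*(k + 3)*(k + 4)).
Δs = -15/(k**4 + 14*k**3 + 71*k**2 + 154*k + 120), as required.
Sum = s_(7) − s_(3); s_(7) = -161/792, s_(3) = -31/168 ⇒ -13/693.

Σ = -13/693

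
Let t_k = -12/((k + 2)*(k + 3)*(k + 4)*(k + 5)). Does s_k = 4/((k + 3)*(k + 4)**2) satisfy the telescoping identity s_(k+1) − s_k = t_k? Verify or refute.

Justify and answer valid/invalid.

Invalid: residual 8*(4*k + 17)/(k**6 + 23*k**5 + 217*k**4 + 1073*k**3 + 2926*k**2 + 4160*k + 2400) ≠ 0.

s_(k+1) = 4/((k + 4)*(k + 5)**2)
s_(k+1) − s_k = 4*(-3*k - 13)/(k**5 + 21*k**4 + 175*k**3 + 723*k**2 + 1480*k + 1200)
(s_(k+1) − s_k) − t_k = 8*(4*k + 17)/(k**6 + 23*k**5 + 217*k**4 + 1073*k**3 + 2926*k**2 + 4160*k + 2400)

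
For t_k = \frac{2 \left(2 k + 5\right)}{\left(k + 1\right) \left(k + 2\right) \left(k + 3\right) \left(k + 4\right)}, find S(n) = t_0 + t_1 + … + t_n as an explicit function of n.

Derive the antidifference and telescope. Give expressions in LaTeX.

Step 1: r(k) = (k + 1)*(2*k + 7)/((k + 5)*(2*k + 5)).
Normal form (A,B,C) = (k + 1, k + 5, k + 5/2).
Key eq: (k + 1)·f(k+1) = (k + 4)·f(k) + (k + 5/2).
deg f ≤ 3 (via 1,1,1).
Coefficient equations give f(k) = k*(k + 2)*(k + 4)/6.
Then R = B(k−1)f/C = k*(k + 2)*(k + 4)**2/(3*(2*k + 5)), so s_k = R(k)·t_k = 2*k*(k + 4)/(3*(k**2 + 4*k + 3)).
Δs = 2*(2*k + 5)/(k**4 + 10*k**3 + 35*k**2 + 50*k + 24), as required.
Evaluate: s_(n+1) = 2*(n**2 + 6*n + 5)/(3*(n**2 + 6*n + 8)); subtract s_(0) = 0 ⇒ S(n) = 2*(n**2 + 6*n + 5)/(3*(n**2 + 6*n + 8)).

S(n) = \frac{2 \left(n^{2} + 6 n + 5\right)}{3 \left(n^{2} + 6 n + 8\right)}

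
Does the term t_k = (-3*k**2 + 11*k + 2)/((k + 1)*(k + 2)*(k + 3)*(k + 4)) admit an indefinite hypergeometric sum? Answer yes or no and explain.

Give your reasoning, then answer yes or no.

Yes. s_k = k*(3*k - 1)/((k + 1)*(k + 2)*(k + 3)).

r(k) = (k + 1)*(11*k - 3*(k + 1)**2 + 13)/((k + 5)*(-3*k**2 + 11*k + 2)) after simplifying.
So A=k + 1 and B=k + 5, with C=k**2 - 11*k/3 - 2/3.
Set up (k + 1)·f(k+1) − (k + 4)·f(k) − (k**2 - 11*k/3 - 2/3) = 0.
From deg A=1, deg B=1, deg C=2: d=3.
A polynomial solution: f(k) = -k*(3*k - 1)/3.
So s_k = (B(k−1)f/C)·t_k = (-k*(k + 4)*(3*k - 1)/(3*k**2 - 11*k - 2))·t_k = k*(3*k - 1)/((k + 1)*(k + 2)*(k + 3)).
s_(k+1) − s_k = (-3*k**2 + 11*k + 2)/(k**4 + 10*k**3 + 35*k**2 + 50*k + 24) = t_k.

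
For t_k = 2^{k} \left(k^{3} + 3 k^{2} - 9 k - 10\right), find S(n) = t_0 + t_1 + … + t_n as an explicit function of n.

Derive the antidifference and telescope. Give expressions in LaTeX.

Ratio r(k) = 2*(k**3 + 6*k**2 - 15)/(k**3 + 3*k**2 - 9*k - 10).
A = 2, B = 1, C = k**3 + 3*k**2 - 9*k - 10.
Key eq: (2)·f(k+1) = (1)·f(k) + (k**3 + 3*k**2 - 9*k - 10).
d = 3 from the (0,0,3) case.
Coefficient equations give f(k) = k*(k**2 - 3*k - 3).
Certificate R = B(k−1)f/C = k*(k**2 - 3*k - 3)/(k**3 + 3*k**2 - 9*k - 10) gives s_k = 2**k*k*(k**2 - 3*k - 3).
s_(k+1) − s_k = 2**k*(k**3 + 3*k**2 - 9*k - 10) = t_k.
s_(n+1) = 2**(n + 1)*(n**3 - 6*n - 5) and s_(0) = 0, so S(n) = 2**(n + 1)*(n**3 - 6*n - 5).

S(n) = 2^{n + 1} \left(n^{3} - 6 n - 5\right)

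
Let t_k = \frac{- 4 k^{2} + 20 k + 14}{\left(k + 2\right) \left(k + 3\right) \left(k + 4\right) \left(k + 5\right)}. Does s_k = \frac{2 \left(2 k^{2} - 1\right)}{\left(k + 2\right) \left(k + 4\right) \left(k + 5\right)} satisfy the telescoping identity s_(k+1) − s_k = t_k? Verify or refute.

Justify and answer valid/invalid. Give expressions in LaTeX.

s_(k+1) = 2*(2*(k + 1)**2 - 1)/((k + 3)*(k + 5)*(k + 6))
s_(k+1) − s_k = 2*(-2*k**3 + 6*k**2 + 47*k + 26)/(k**5 + 20*k**4 + 155*k**3 + 580*k**2 + 1044*k + 720)
(s_(k+1) − s_k) − t_k = 8*(2*k**2 - 5*k - 4)/(k**5 + 20*k**4 + 155*k**3 + 580*k**2 + 1044*k + 720)

Invalid: residual \frac{8 \left(2 k^{2} - 5 k - 4\right)}{k^{5} + 20 k^{4} + 155 k^{3} + 580 k^{2} + 1044 k + 720} ≠ 0.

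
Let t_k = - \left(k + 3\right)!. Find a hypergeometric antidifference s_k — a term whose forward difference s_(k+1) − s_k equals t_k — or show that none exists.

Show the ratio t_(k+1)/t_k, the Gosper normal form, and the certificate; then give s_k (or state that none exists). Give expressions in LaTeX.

none (Gosper's algorithm certifies no s_k)

The ratio is k + 4.
So A=k + 4 and B=1, with C=1.
Need (k + 4)·f(k+1) − (1)·f(k) = 1.
From deg A=1, deg B=0, deg C=0: d=-1.
d = -1 < 0 ⇒ no nonzero polynomial f; not summable.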